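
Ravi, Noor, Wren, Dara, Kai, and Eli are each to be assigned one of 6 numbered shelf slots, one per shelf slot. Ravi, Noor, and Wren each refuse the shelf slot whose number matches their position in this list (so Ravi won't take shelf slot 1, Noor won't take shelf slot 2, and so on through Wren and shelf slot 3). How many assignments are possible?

Let Aᵢ (for i ∈ {1, 2, 3}) be the placements that put person i in their forbidden shelf slot. Any j of these fix j positions, leaving (6−j)! ways to fill the rest, and there are C(3,j) ways to pick which j.
By inclusion–exclusion, the number of valid placements is Σ_{j=0}^{3} (−1)^j C(3,j)·(6−j)!.
Computing: 720 − 360 + 72 − 6 = 426.

426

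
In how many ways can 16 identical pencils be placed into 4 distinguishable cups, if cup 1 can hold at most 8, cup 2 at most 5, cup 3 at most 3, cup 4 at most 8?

Ignoring the caps, the number of non-negative solutions to x_1+…+x_4 = 16 is C(19,3) = 969.
Subtract solutions that violate a single cap (substitute x_i' = x_i − (cap_i+1)): x_1 ≥ 9 gives C(10,3) = 120; x_2 ≥ 6 gives C(13,3) = 286; x_3 ≥ 4 gives C(15,3) = 455; x_4 ≥ 9 gives C(10,3) = 120. Together 981.
Add back pairs where two caps are both exceeded: 4 + 20 + 0 + 84 + 4 + 20 = 132.
By inclusion–exclusion the count is 969 − 981 + 132 = 120.

120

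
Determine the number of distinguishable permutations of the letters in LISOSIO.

Letter multiplicities in LISOSIO: I×2, L×1, O×2, S×2.
The number of distinct arrangements is 7!/(2!·2!·2!) = 5040/8 = 630.

630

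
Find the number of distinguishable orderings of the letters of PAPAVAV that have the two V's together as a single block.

60

Treat the 2 copies of V as a single block. The multiset to arrange is then {VV, A, A, A, P, P}, 6 items in all.
That gives (6)!/(3!·2!) = 60 arrangements.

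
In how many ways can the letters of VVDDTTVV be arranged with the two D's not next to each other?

315

There are 8!/(4!·2!·2!) = 420 arrangements of VVDDTTVV in total.
If the two D's are adjacent, glue them into one block, leaving 7 items to arrange: (7)!/(4!·2!) = 105 ways.
Hence 420 − 105 = 315.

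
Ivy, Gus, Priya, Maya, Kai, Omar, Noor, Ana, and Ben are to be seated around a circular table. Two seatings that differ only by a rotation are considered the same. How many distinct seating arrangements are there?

Seat Ivy anywhere (absorbing the rotational symmetry), then permute the other 8: (8)! = 40320.

40320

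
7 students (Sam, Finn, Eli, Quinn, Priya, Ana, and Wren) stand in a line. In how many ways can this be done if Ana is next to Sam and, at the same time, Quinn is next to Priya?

480

Treat {Ana,Sam} as one block (2 orders) and {Quinn,Priya} as another (2 orders).
That leaves 5 units to arrange: 2 × 2 × 5! = 4 × 120 = 480.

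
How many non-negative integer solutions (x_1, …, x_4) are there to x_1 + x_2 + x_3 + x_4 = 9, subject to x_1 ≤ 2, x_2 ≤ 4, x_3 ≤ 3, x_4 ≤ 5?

41

Ignoring the caps, the number of non-negative solutions to x_1+…+x_4 = 9 is C(12,3) = 220.
Subtract solutions that violate a single cap (substitute x_i' = x_i − (cap_i+1)): x_1 ≥ 3 gives C(9,3) = 84; x_2 ≥ 5 gives C(7,3) = 35; x_3 ≥ 4 gives C(8,3) = 56; x_4 ≥ 6 gives C(6,3) = 20. Together 195.
Add back pairs where two caps are both exceeded: 4 + 10 + 1 + 1 + 0 + 0 = 16.
By inclusion–exclusion the count is 220 − 195 + 16 = 41.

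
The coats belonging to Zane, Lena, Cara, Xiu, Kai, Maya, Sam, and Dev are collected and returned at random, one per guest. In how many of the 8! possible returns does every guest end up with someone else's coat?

Let Aᵢ be the assignments in which guest i gets their own coat. We want the size of the complement of A₁∪…∪A_8.
By inclusion–exclusion this is Σ_{j=0}^{8} (−1)^j C(8,j)·(8−j)!.
Computing: 40320 − 40320 + 20160 − 6720 + 1680 − 336 + 56 − 8 + 1 = 14833.

14833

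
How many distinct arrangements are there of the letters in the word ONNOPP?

Letter multiplicities in ONNOPP: N×2, O×2, P×2.
So there are 6! / (2!·2!·2!) = 90 distinguishable arrangements.

90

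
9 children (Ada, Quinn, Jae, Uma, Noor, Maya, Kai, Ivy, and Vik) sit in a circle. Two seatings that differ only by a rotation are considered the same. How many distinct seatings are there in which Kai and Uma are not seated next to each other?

30240

Without the restriction there are (8)! = 40320 seatings.
Seatings with Kai beside Uma: treat them as a block with 2 internal orders, giving 2 × (7)! = 10080.
Subtracting, 40320 − 10080 = 30240.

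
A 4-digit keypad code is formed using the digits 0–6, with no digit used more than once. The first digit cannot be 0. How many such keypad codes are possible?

720

The first digit has 7−1 = 6 choices (anything except 0).
The remaining 3 digits are filled from the other 6 symbols without repetition: 6 × 5 × 4 = 120.
Total: 6 × 120 = 720.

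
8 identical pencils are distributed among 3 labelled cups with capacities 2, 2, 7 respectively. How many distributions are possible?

8

By stars and bars, unrestricted non-negative solutions to x_1+…+x_3 = 8 number C(8+2,2) = 45.
Subtract solutions that violate a single cap (substitute x_i' = x_i − (cap_i+1)): x_1 ≥ 3 gives C(7,2) = 21; x_2 ≥ 3 gives C(7,2) = 21; x_3 ≥ 8 gives C(2,2) = 1. Together 43.
Add back pairs where two caps are both exceeded: 6 + 0 + 0 = 6.
By inclusion–exclusion the count is 45 − 43 + 6 = 8.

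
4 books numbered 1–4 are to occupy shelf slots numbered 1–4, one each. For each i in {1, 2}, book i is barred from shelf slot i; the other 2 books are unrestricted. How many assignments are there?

Let Aᵢ (for i ∈ {1, 2}) be the placements that put book i in its forbidden shelf slot. Any j of these fix j positions, leaving (4−j)! ways to fill the rest, and there are C(2,j) ways to pick which j.
By inclusion–exclusion, the number of valid placements is Σ_{j=0}^{2} (−1)^j C(2,j)·(4−j)!.
Computing: 24 − 12 + 2 = 14.

14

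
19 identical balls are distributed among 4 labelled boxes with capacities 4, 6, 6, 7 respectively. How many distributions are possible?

Ignoring the caps, the number of non-negative solutions to x_1+…+x_4 = 19 is C(22,3) = 1540.
Subtract solutions that violate a single cap (substitute x_i' = x_i − (cap_i+1)): x_1 ≥ 5 gives C(17,3) = 680; x_2 ≥ 7 gives C(15,3) = 455; x_3 ≥ 7 gives C(15,3) = 455; x_4 ≥ 8 gives C(14,3) = 364. Together 1954.
Add back pairs where two caps are both exceeded: 120 + 120 + 84 + 56 + 35 + 35 = 450.
Subtract triples: 1 + 0 + 0 + 0 = 1.
By inclusion–exclusion the count is 1540 − 1954 + 450 − 1 = 35.

35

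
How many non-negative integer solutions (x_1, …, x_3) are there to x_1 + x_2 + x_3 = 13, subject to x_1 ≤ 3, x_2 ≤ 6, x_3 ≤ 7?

10

By stars and bars, unrestricted non-negative solutions to x_1+…+x_3 = 13 number C(13+2,2) = 105.
Subtract solutions that violate a single cap (substitute x_i' = x_i − (cap_i+1)): x_1 ≥ 4 gives C(11,2) = 55; x_2 ≥ 7 gives C(8,2) = 28; x_3 ≥ 8 gives C(7,2) = 21. Together 104.
Add back pairs where two caps are both exceeded: 6 + 3 + 0 = 9.
By inclusion–exclusion the count is 105 − 104 + 9 = 10.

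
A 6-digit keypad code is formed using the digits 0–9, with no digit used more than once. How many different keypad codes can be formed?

Choose and order 6 of the 10 symbols: the first digit has 10 options, the next 9, and so on down to 5.
10 × 9 × 8 × 7 × 6 × 5 = 151200.

151200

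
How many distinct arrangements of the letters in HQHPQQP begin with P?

With the first slot taken by P, it remains to arrange the other 6 letters (HQHQQP).
Those 6 letters have H appearing twice and Q appearing 3 times, giving (6)!/(3!·2!) = 60.

60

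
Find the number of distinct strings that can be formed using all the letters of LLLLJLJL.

28

The 8 letters of LLLLJLJL have repeats: J appearing twice and L appearing 6 times.
The number of distinct arrangements is 8!/(6!·2!) = 40320/1440 = 28.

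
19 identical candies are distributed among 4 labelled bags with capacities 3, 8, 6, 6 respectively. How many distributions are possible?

Ignoring the caps, the number of non-negative solutions to x_1+…+x_4 = 19 is C(22,3) = 1540.
Subtract solutions that violate a single cap (substitute x_i' = x_i − (cap_i+1)): x_1 ≥ 4 gives C(18,3) = 816; x_2 ≥ 9 gives C(13,3) = 286; x_3 ≥ 7 gives C(15,3) = 455; x_4 ≥ 7 gives C(15,3) = 455. Together 2012.
Add back pairs where two caps are both exceeded: 84 + 165 + 165 + 20 + 20 + 56 = 510.
Subtract triples: 0 + 0 + 4 + 0 = 4.
By inclusion–exclusion the count is 1540 − 2012 + 510 − 4 = 34.

34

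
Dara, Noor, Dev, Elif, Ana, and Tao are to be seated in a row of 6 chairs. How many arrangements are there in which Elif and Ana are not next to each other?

Of the 6! = 720 arrangements, those with Elif and Ana adjacent number 2 × 5! = 240 (treat the pair as a block with 2 internal orders).
Complementary counting: 720 − 240 = 480.

480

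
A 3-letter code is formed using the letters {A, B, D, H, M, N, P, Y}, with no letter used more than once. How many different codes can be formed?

This is a permutation of 3 out of 8: P(8,3) = 8!/5!.
8 × 7 × 6 = 336.

336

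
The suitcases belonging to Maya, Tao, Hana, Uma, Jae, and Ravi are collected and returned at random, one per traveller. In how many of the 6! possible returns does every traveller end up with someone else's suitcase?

This is the derangement count D_6: permutations of 6 items with no fixed point.
By inclusion–exclusion this is Σ_{j=0}^{6} (−1)^j C(6,j)·(6−j)!.
Computing: 720 − 720 + 360 − 120 + 30 − 6 + 1 = 265.

265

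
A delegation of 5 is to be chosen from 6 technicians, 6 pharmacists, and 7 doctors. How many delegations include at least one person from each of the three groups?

8295

Total 5-person selections from all 19: C(19,5) = 11628.
Subtract selections that omit an entire group: no technicians → C(13,5) = 1287; no pharmacists → C(13,5) = 1287; no doctors → C(12,5) = 792.
Add back selections omitting two groups (i.e. drawn from a single group): C(6,5) + C(6,5) + C(7,5) = 33.
By inclusion–exclusion: 11628 − 3366 + 33 = 8295.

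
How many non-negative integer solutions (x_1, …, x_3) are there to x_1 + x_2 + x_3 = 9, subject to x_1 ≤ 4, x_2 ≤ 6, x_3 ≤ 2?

By stars and bars, unrestricted non-negative solutions to x_1+…+x_3 = 9 number C(9+2,2) = 55.
Subtract solutions that violate a single cap (substitute x_i' = x_i − (cap_i+1)): x_1 ≥ 5 gives C(6,2) = 15; x_2 ≥ 7 gives C(4,2) = 6; x_3 ≥ 3 gives C(8,2) = 28. Together 49.
Add back pairs where two caps are both exceeded: 0 + 3 + 0 = 3.
By inclusion–exclusion the count is 55 − 49 + 3 = 9.

9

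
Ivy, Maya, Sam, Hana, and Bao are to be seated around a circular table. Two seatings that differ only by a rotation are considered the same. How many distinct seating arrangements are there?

24

Fix one person's seat to break rotational symmetry; the remaining 4 people can be arranged in (4)! = 24 ways.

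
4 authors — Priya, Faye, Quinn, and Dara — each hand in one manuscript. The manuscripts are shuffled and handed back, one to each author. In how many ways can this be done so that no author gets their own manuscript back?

9

This is the derangement count D_4: permutations of 4 items with no fixed point.
By inclusion–exclusion this is Σ_{j=0}^{4} (−1)^j C(4,j)·(4−j)!.
Computing: 24 − 24 + 12 − 4 + 1 = 9.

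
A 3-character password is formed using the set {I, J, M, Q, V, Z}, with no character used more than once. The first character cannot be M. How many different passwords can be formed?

The first character has 6−1 = 5 choices (anything except M).
The remaining 2 characters are filled from the other 5 symbols without repetition: 5 × 4 = 20.
Total: 5 × 20 = 100.

100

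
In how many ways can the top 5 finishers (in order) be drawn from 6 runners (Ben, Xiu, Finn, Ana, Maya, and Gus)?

There are 6 choices for 1st place, 5 for 2nd, and so on down to 2 for position 5.
That gives 6 × 5 × 4 × 3 × 2 = 720.

720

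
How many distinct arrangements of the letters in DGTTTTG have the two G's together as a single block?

Treat the 2 copies of G as a single block. The multiset to arrange is then {GG, D, T, T, T, T}, 6 items in all.
That gives (6)!/(4!) = 30 arrangements.

30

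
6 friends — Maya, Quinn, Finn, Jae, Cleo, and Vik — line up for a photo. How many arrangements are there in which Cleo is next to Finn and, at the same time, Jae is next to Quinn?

Treat {Cleo,Finn} as one block (2 orders) and {Jae,Quinn} as another (2 orders).
That leaves 4 units to arrange: 2 × 2 × 4! = 4 × 24 = 96.

96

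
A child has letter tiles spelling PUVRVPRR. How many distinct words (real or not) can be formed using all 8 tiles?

The 8 letters of PUVRVPRR have repeats: P appearing twice, R appearing 3 times, and V appearing twice.
The number of distinct arrangements is 8!/(3!·2!·2!) = 40320/24 = 1680.

1680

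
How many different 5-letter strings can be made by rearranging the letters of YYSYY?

YYSYY has 5 letters with Y appearing 4 times.
The number of distinct arrangements is 5!/(4!) = 120/24 = 5.

5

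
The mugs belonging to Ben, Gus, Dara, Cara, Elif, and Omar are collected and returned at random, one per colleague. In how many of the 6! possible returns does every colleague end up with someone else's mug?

Let Aᵢ be the assignments in which colleague i gets their own mug. We want the size of the complement of A₁∪…∪A_6.
By inclusion–exclusion this is Σ_{j=0}^{6} (−1)^j C(6,j)·(6−j)!.
Computing: 720 − 720 + 360 − 120 + 30 − 6 + 1 = 265.

265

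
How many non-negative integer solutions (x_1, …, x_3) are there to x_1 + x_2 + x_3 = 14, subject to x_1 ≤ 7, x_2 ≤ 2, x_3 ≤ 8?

9

By stars and bars, unrestricted non-negative solutions to x_1+…+x_3 = 14 number C(14+2,2) = 120.
Subtract solutions that violate a single cap (substitute x_i' = x_i − (cap_i+1)): x_1 ≥ 8 gives C(8,2) = 28; x_2 ≥ 3 gives C(13,2) = 78; x_3 ≥ 9 gives C(7,2) = 21. Together 127.
Add back pairs where two caps are both exceeded: 10 + 0 + 6 = 16.
By inclusion–exclusion the count is 120 − 127 + 16 = 9.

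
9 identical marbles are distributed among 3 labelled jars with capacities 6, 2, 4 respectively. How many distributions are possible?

9

By stars and bars, unrestricted non-negative solutions to x_1+…+x_3 = 9 number C(9+2,2) = 55.
Subtract solutions that violate a single cap (substitute x_i' = x_i − (cap_i+1)): x_1 ≥ 7 gives C(4,2) = 6; x_2 ≥ 3 gives C(8,2) = 28; x_3 ≥ 5 gives C(6,2) = 15. Together 49.
Add back pairs where two caps are both exceeded: 0 + 0 + 3 = 3.
By inclusion–exclusion the count is 55 − 49 + 3 = 9.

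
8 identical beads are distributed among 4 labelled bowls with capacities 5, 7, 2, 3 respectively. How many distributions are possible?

67

Ignoring the caps, the number of non-negative solutions to x_1+…+x_4 = 8 is C(11,3) = 165.
Subtract solutions that violate a single cap (substitute x_i' = x_i − (cap_i+1)): x_1 ≥ 6 gives C(5,3) = 10; x_2 ≥ 8 gives C(3,3) = 1; x_3 ≥ 3 gives C(8,3) = 56; x_4 ≥ 4 gives C(7,3) = 35. Together 102.
Add back pairs where two caps are both exceeded: 0 + 0 + 0 + 0 + 0 + 4 = 4.
By inclusion–exclusion the count is 165 − 102 + 4 = 67.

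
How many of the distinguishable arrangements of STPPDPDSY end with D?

3360

With the last slot taken by D, it remains to arrange the other 8 letters (STPPPDSY).
Those 8 letters have P appearing 3 times and S appearing twice, giving (8)!/(3!·2!) = 3360.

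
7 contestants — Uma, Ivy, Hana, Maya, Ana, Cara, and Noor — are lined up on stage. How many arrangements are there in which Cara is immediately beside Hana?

Treat {Cara, Hana} as a single unit. There are 6 units to order, and the pair itself can be ordered 2 ways.
So the count is 2·(6)! = 1440.

1440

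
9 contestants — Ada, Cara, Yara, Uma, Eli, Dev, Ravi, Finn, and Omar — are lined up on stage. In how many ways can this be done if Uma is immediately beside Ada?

80640

Treat {Uma, Ada} as a single unit. There are 8 units to order, and the pair itself can be ordered 2 ways.
So the count is 2·(8)! = 80640.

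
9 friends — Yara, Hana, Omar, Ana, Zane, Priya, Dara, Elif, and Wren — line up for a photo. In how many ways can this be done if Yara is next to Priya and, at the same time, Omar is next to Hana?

20160

Treat {Yara,Priya} as one block (2 orders) and {Omar,Hana} as another (2 orders).
That leaves 7 units to arrange: 2 × 2 × 7! = 4 × 5040 = 20160.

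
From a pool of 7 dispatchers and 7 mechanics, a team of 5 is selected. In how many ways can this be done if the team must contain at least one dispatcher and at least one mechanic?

Unrestricted: C(14,5) = 2002 ways to pick any 5 of the 14.
Subtract selections that omit an entire group: no dispatchers → C(7,5) = 21; no mechanics → C(7,5) = 21.
Both groups omitted at once is impossible, so 2002 − 42 = 1960.

1960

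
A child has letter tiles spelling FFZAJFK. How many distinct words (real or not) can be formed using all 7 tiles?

The 7 letters of FFZAJFK have repeats: F appearing 3 times.
The number of distinct arrangements is 7!/(3!) = 5040/6 = 840.

840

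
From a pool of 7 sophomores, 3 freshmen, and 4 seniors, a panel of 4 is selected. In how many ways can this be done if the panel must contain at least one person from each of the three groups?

Unrestricted: C(14,4) = 1001 ways to pick any 4 of the 14.
Subtract selections that omit an entire group: no sophomores → C(7,4) = 35; no freshmen → C(11,4) = 330; no seniors → C(10,4) = 210.
Add back selections omitting two groups (i.e. drawn from a single group): C(7,4) + C(3,4) + C(4,4) = 36.
By inclusion–exclusion: 1001 − 575 + 36 = 462.

462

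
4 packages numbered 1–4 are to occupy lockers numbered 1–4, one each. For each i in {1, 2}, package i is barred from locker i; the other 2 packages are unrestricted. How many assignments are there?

Let Aᵢ (for i ∈ {1, 2}) be the placements that put package i in its forbidden locker. Any j of these fix j positions, leaving (4−j)! ways to fill the rest, and there are C(2,j) ways to pick which j.
By inclusion–exclusion, the number of valid placements is Σ_{j=0}^{2} (−1)^j C(2,j)·(4−j)!.
Computing: 24 − 12 + 2 = 14.

14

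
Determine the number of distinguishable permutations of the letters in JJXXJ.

JJXXJ has 5 letters with J appearing 3 times and X appearing twice.
So there are 5! / (3!·2!) = 10 distinguishable arrangements.

10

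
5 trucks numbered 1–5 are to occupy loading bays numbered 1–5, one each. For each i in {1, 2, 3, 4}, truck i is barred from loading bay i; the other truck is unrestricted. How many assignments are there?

Let Aᵢ (for 1 ≤ i ≤ 4) be the placements that put truck i in its forbidden loading bay. Any j of these fix j positions, leaving (5−j)! ways to fill the rest, and there are C(4,j) ways to pick which j.
By inclusion–exclusion, the number of valid placements is Σ_{j=0}^{4} (−1)^j C(4,j)·(5−j)!.
Computing: 120 − 96 + 36 − 8 + 1 = 53.

53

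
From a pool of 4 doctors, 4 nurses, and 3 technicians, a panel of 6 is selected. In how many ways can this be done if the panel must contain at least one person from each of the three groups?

Total 6-person selections from all 11: C(11,6) = 462.
Selections missing a whole group: no doctors → C(7,6) = 7; no nurses → C(7,6) = 7; no technicians → C(8,6) = 28.
Add back selections omitting two groups (i.e. drawn from a single group): C(4,6) + C(4,6) + C(3,6) = 0.
By inclusion–exclusion: 462 − 42 + 0 = 420.

420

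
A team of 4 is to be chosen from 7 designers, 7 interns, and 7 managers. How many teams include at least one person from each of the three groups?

3087

Unrestricted: C(21,4) = 5985 ways to pick any 4 of the 21.
Selections missing a whole group: no designers → C(14,4) = 1001; no interns → C(14,4) = 1001; no managers → C(14,4) = 1001.
Add back selections omitting two groups (i.e. drawn from a single group): C(7,4) + C(7,4) + C(7,4) = 105.
By inclusion–exclusion: 5985 − 3003 + 105 = 3087.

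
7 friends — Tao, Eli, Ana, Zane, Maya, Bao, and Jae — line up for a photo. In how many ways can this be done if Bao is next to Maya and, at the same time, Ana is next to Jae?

Treat {Bao,Maya} as one block (2 orders) and {Ana,Jae} as another (2 orders).
That leaves 5 units to arrange: 2 × 2 × 5! = 4 × 120 = 480.

480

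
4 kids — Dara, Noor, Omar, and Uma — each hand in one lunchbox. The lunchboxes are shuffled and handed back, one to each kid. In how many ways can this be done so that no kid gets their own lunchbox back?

9

Let Aᵢ be the assignments in which kid i gets their own lunchbox. We want the size of the complement of A₁∪…∪A_4.
By inclusion–exclusion this is Σ_{j=0}^{4} (−1)^j C(4,j)·(4−j)!.
Computing: 24 − 24 + 12 − 4 + 1 = 9.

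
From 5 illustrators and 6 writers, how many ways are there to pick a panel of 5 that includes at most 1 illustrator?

Split by how many illustrators are chosen (0 through 1).
Sum: C(5,0)·C(6,5) + C(5,1)·C(6,4) = 6 + 75 = 81.

81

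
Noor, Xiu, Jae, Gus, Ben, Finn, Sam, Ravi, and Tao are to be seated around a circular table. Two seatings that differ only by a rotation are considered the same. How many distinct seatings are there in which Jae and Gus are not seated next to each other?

Without the restriction there are (8)! = 40320 seatings.
Seatings with Jae beside Gus: treat them as a block with 2 internal orders, giving 2 × (7)! = 10080.
Subtracting, 40320 − 10080 = 30240.

30240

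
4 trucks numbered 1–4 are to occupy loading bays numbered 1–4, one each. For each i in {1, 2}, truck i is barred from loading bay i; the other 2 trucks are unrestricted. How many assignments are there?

14

Let Aᵢ (for i ∈ {1, 2}) be the placements that put truck i in its forbidden loading bay. Any j of these fix j positions, leaving (4−j)! ways to fill the rest, and there are C(2,j) ways to pick which j.
By inclusion–exclusion, the number of valid placements is Σ_{j=0}^{2} (−1)^j C(2,j)·(4−j)!.
Computing: 24 − 12 + 2 = 14.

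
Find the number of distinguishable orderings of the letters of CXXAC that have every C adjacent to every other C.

12

Treat the 2 copies of C as a single block. The multiset to arrange is then {CC, A, X, X}, 4 items in all.
That gives (4)!/(2!) = 12 arrangements.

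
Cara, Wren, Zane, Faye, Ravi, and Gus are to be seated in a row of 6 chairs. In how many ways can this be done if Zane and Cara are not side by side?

480

Of the 6! = 720 arrangements, those with Zane and Cara adjacent number 2 × 5! = 240 (treat the pair as a block with 2 internal orders).
Complementary counting: 720 − 240 = 480.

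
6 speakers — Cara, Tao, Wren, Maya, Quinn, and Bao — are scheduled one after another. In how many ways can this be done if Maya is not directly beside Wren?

There are 6! = 720 arrangements in all. If Maya and Wren are adjacent, merging them into one block gives 2·(5)! = 240 arrangements.
So 720 − 240 = 480 arrangements keep them apart.

480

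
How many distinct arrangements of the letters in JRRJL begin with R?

With the first slot taken by R, it remains to arrange the other 4 letters (JRJL).
Those 4 letters have J appearing twice, giving (4)!/(2!) = 12.

12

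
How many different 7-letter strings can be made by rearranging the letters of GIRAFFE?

Letter multiplicities in GIRAFFE: A×1, E×1, F×2, G×1, I×1, R×1.
Dividing 7! = 5040 by 2! = 2 for the repeated letters gives 2520.

2520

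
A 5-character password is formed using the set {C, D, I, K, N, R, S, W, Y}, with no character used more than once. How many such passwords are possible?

Choose and order 5 of the 9 symbols: the first character has 9 options, the next 8, and so on down to 5.
That product is 9 × 8 × 7 × 6 × 5 = 15120.

15120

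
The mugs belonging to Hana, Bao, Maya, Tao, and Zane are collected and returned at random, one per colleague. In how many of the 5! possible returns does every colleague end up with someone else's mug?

44

Count assignments avoiding every fixed point. For any j of the 5 colleagues fixed to their own mug, the other 5−j can be arranged in (5−j)! ways.
By inclusion–exclusion this is Σ_{j=0}^{5} (−1)^j C(5,j)·(5−j)!.
Computing: 120 − 120 + 60 − 20 + 5 − 1 = 44.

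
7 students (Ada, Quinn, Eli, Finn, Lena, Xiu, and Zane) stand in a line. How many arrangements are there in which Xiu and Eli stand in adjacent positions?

1440

Treat {Xiu, Eli} as a single unit. There are 6 units to order, and the pair itself can be ordered 2 ways.
So the count is 2·(6)! = 1440.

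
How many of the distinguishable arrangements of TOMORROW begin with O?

With the first slot taken by O, it remains to arrange the other 7 letters (TMORROW).
Those 7 letters have O appearing twice and R appearing twice, giving (7)!/(2!·2!) = 1260.

1260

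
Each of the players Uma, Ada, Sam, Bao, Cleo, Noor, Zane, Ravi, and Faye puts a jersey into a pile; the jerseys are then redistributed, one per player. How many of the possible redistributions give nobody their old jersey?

This is the derangement count D_9: permutations of 9 items with no fixed point.
By inclusion–exclusion this is Σ_{j=0}^{9} (−1)^j C(9,j)·(9−j)!.
Computing: 362880 − 362880 + 181440 − 60480 + 15120 − 3024 + 504 − 72 + 9 − 1 = 133496.

133496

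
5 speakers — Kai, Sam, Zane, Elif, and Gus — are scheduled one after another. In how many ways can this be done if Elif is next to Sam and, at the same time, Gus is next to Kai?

Treat {Elif,Sam} as one block (2 orders) and {Gus,Kai} as another (2 orders).
That leaves 3 units to arrange: 2 × 2 × 3! = 4 × 6 = 24.

24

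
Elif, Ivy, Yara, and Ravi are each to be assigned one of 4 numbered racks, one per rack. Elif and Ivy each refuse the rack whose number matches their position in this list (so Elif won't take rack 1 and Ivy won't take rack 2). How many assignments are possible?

14

Let Aᵢ (for i ∈ {1, 2}) be the placements that put person i in their forbidden rack. Any j of these fix j positions, leaving (4−j)! ways to fill the rest, and there are C(2,j) ways to pick which j.
By inclusion–exclusion, the number of valid placements is Σ_{j=0}^{2} (−1)^j C(2,j)·(4−j)!.
Computing: 24 − 12 + 2 = 14.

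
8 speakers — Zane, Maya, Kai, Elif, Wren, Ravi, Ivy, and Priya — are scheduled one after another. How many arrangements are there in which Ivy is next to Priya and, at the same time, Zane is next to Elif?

Treat {Ivy,Priya} as one block (2 orders) and {Zane,Elif} as another (2 orders).
That leaves 6 units to arrange: 2 × 2 × 6! = 4 × 720 = 2880.

2880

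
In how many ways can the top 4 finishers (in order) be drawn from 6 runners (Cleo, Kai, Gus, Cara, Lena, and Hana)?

There are 6 choices for 1st place, 5 for 2nd, and so on down to 3 for position 4.
That gives 6 × 5 × 4 × 3 = 360.

360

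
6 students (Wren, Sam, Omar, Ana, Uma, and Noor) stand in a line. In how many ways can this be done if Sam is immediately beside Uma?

240

Glue Sam and Uma into one block (2 internal orders), leaving 5 units to arrange in a row.
So the count is 2·(5)! = 240.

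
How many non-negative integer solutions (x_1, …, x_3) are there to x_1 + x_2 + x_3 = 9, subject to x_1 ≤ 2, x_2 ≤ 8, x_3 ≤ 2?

8

By stars and bars, unrestricted non-negative solutions to x_1+…+x_3 = 9 number C(9+2,2) = 55.
Subtract solutions that violate a single cap (substitute x_i' = x_i − (cap_i+1)): x_1 ≥ 3 gives C(8,2) = 28; x_2 ≥ 9 gives C(2,2) = 1; x_3 ≥ 3 gives C(8,2) = 28. Together 57.
Add back pairs where two caps are both exceeded: 0 + 10 + 0 = 10.
By inclusion–exclusion the count is 55 − 57 + 10 = 8.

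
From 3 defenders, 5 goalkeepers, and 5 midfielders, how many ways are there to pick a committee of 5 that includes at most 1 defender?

882

Split by how many defenders are chosen (0 through 1).
Sum: C(3,0)·C(10,5) + C(3,1)·C(10,4) = 252 + 630 = 882.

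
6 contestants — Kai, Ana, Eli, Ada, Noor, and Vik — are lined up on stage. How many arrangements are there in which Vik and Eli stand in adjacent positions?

Place the 4 others and the Vik-Eli pair as 5 objects in a line; the pair has 2 internal arrangements.
So the count is 2·(5)! = 240.

240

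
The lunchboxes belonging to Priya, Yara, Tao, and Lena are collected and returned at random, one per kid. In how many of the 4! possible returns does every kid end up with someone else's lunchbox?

9

Count assignments avoiding every fixed point. For any j of the 4 kids fixed to their own lunchbox, the other 4−j can be arranged in (4−j)! ways.
By inclusion–exclusion this is Σ_{j=0}^{4} (−1)^j C(4,j)·(4−j)!.
Computing: 24 − 24 + 12 − 4 + 1 = 9.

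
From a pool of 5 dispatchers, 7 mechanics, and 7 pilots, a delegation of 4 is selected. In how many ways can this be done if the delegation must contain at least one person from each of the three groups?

With no constraint there are C(19,4) = 3876 possible selections.
Selections missing a whole group: no dispatchers → C(14,4) = 1001; no mechanics → C(12,4) = 495; no pilots → C(12,4) = 495.
Add back selections omitting two groups (i.e. drawn from a single group): C(5,4) + C(7,4) + C(7,4) = 75.
By inclusion–exclusion: 3876 − 1991 + 75 = 1960.

1960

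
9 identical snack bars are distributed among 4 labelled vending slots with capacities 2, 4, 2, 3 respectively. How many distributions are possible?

10

Ignoring the caps, the number of non-negative solutions to x_1+…+x_4 = 9 is C(12,3) = 220.
Subtract solutions that violate a single cap (substitute x_i' = x_i − (cap_i+1)): x_1 ≥ 3 gives C(9,3) = 84; x_2 ≥ 5 gives C(7,3) = 35; x_3 ≥ 3 gives C(9,3) = 84; x_4 ≥ 4 gives C(8,3) = 56. Together 259.
Add back pairs where two caps are both exceeded: 4 + 20 + 10 + 4 + 1 + 10 = 49.
By inclusion–exclusion the count is 220 − 259 + 49 = 10.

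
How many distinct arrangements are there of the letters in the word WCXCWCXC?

420

Letter multiplicities in WCXCWCXC: C×4, W×2, X×2.
The number of distinct arrangements is 8!/(4!·2!·2!) = 40320/96 = 420.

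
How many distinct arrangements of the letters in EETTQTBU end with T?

1260

With the last slot taken by T, it remains to arrange the other 7 letters (EETQTBU).
Those 7 letters have E appearing twice and T appearing twice, giving (7)!/(2!·2!) = 1260.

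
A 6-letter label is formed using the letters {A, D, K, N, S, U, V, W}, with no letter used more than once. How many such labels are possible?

Choose and order 6 of the 8 symbols: the first letter has 8 options, the next 7, and so on down to 3.
8 × 7 × 6 × 5 × 4 × 3 = 20160.

20160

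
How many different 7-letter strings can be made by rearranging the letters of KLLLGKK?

140

The 7 letters of KLLLGKK have repeats: K appearing 3 times and L appearing 3 times.
Dividing 7! = 5040 by 3!·3! = 36 for the repeated letters gives 140.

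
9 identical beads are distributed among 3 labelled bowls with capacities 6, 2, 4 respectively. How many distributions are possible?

Ignoring the caps, the number of non-negative solutions to x_1+…+x_3 = 9 is C(11,2) = 55.
Subtract solutions that violate a single cap (substitute x_i' = x_i − (cap_i+1)): x_1 ≥ 7 gives C(4,2) = 6; x_2 ≥ 3 gives C(8,2) = 28; x_3 ≥ 5 gives C(6,2) = 15. Together 49.
Add back pairs where two caps are both exceeded: 0 + 0 + 3 = 3.
By inclusion–exclusion the count is 55 − 49 + 3 = 9.

9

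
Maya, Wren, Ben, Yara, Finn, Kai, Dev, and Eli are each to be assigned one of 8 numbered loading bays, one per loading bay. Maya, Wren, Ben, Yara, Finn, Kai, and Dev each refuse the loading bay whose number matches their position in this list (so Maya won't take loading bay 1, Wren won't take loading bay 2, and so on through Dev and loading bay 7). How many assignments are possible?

Let Aᵢ (for 1 ≤ i ≤ 7) be the placements that put person i in their forbidden loading bay. Any j of these fix j positions, leaving (8−j)! ways to fill the rest, and there are C(7,j) ways to pick which j.
By inclusion–exclusion, the number of valid placements is Σ_{j=0}^{7} (−1)^j C(7,j)·(8−j)!.
Computing: 40320 − 35280 + 15120 − 4200 + 840 − 126 + 14 − 1 = 16687.

16687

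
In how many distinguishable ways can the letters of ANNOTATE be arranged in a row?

5040

ANNOTATE has 8 letters with A appearing twice, N appearing twice, and T appearing twice.
The number of distinct arrangements is 8!/(2!·2!·2!) = 40320/8 = 5040.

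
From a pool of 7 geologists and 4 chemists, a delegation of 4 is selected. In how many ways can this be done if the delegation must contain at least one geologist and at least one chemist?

294

Unrestricted: C(11,4) = 330 ways to pick any 4 of the 11.
Subtract selections that omit an entire group: no geologists → C(4,4) = 1; no chemists → C(7,4) = 35.
Both groups omitted at once is impossible, so 330 − 36 = 294.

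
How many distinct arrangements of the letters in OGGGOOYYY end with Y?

With the last slot taken by Y, it remains to arrange the other 8 letters (OGGGOOYY).
Those 8 letters have G appearing 3 times, O appearing 3 times, and Y appearing twice, giving (8)!/(3!·3!·2!) = 560.

560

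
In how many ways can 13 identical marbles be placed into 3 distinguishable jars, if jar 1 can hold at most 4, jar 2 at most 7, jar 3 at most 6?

15

Without the upper bounds there are C(15,2) = 105 ways to split 13 among 3 jars.
Subtract solutions that violate a single cap (substitute x_i' = x_i − (cap_i+1)): x_1 ≥ 5 gives C(10,2) = 45; x_2 ≥ 8 gives C(7,2) = 21; x_3 ≥ 7 gives C(8,2) = 28. Together 94.
Add back pairs where two caps are both exceeded: 1 + 3 + 0 = 4.
By inclusion–exclusion the count is 105 − 94 + 4 = 15.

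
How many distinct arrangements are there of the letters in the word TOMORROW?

TOMORROW has 8 letters with O appearing 3 times and R appearing twice.
Dividing 8! = 40320 by 3!·2! = 12 for the repeated letters gives 3360.

3360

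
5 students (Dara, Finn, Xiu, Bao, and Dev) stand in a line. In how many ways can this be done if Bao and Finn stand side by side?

48

Treat {Bao, Finn} as a single unit. There are 4 units to order, and the pair itself can be ordered 2 ways.
That gives 2 × 4! = 2 × 24 = 48.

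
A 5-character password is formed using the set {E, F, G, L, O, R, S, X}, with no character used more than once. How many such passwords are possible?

6720

With no repetition, fill the 5 characters in order: 8 choices, then 7, down to 4.
8 × 7 × 6 × 5 × 4 = 6720.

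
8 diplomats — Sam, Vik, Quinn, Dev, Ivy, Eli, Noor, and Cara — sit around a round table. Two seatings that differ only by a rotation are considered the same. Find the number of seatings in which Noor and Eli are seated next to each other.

1440

Treat {Noor, Eli} as one unit (2 internal orders) and seat the resulting 7 units around the table: (6)! circular arrangements.
So 2 × (6)! = 2 × 720 = 1440.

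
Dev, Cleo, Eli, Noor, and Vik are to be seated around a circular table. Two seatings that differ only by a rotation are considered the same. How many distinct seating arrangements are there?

24

Fix one person's seat to break rotational symmetry; the remaining 4 people can be arranged in (4)! = 24 ways.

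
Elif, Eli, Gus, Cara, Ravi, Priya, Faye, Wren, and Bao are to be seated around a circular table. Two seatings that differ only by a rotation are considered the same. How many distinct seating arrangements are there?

Seat Elif anywhere (absorbing the rotational symmetry), then permute the other 8: (8)! = 40320.

40320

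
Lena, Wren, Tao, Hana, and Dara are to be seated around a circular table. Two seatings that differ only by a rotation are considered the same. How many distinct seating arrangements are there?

Seat Lena anywhere (absorbing the rotational symmetry), then permute the other 4: (4)! = 24.

24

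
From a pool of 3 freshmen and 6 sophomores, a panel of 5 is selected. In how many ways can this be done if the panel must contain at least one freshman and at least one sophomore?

120

With no constraint there are C(9,5) = 126 possible selections.
Selections missing a whole group: no freshmen → C(6,5) = 6; no sophomores → C(3,5) = 0.
Both groups omitted at once is impossible, so 126 − 6 = 120.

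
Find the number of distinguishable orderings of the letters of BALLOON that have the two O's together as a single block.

Treat the 2 copies of O as a single block. The multiset to arrange is then {OO, A, B, L, L, N}, 6 items in all.
That gives (6)!/(2!) = 360 arrangements.

360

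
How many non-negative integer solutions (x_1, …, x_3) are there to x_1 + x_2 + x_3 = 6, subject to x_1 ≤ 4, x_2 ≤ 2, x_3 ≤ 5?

14

Without the upper bounds there are C(8,2) = 28 ways to split 6 among 3 variables.
Subtract solutions that violate a single cap (substitute x_i' = x_i − (cap_i+1)): x_1 ≥ 5 gives C(3,2) = 3; x_2 ≥ 3 gives C(5,2) = 10; x_3 ≥ 6 gives C(2,2) = 1. Together 14.
No two caps can be exceeded simultaneously, so the pair terms are all 0.
By inclusion–exclusion the count is 28 − 14 + 0 = 14.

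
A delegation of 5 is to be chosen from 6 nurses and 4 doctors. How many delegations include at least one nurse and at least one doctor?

Total 5-person selections from all 10: C(10,5) = 252.
Selections missing a whole group: no nurses → C(4,5) = 0; no doctors → C(6,5) = 6.
Both groups omitted at once is impossible, so 252 − 6 = 246.

246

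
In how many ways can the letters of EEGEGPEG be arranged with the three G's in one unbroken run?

30

Treat the 3 copies of G as a single block. The multiset to arrange is then {GGG, E, E, E, E, P}, 6 items in all.
That gives (6)!/(4!) = 30 arrangements.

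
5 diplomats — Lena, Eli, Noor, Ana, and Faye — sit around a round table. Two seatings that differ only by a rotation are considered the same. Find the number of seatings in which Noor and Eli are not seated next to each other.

12

Without the restriction there are (4)! = 24 seatings.
Those with Noor next to Eli: fuse the pair into one unit and seat 4 units around a circle — 2·(3)! = 12.
Subtracting, 24 − 12 = 12.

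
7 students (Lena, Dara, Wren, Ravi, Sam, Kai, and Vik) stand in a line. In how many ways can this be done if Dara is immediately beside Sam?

1440

Place the 5 others and the Dara-Sam pair as 6 objects in a line; the pair has 2 internal arrangements.
That gives 2 × 6! = 2 × 720 = 1440.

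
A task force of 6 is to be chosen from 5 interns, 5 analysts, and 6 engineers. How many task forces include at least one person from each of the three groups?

Total 6-person selections from all 16: C(16,6) = 8008.
Selections missing a whole group: no interns → C(11,6) = 462; no analysts → C(11,6) = 462; no engineers → C(10,6) = 210.
Add back selections omitting two groups (i.e. drawn from a single group): C(5,6) + C(5,6) + C(6,6) = 1.
By inclusion–exclusion: 8008 − 1134 + 1 = 6875.

6875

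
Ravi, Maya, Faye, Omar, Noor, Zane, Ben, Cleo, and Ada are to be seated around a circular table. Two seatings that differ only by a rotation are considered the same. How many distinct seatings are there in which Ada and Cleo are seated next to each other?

Glue Ada and Cleo into a block (2 internal orders). Seating 8 units around a circle gives (7)! arrangements.
So 2 × (7)! = 2 × 5040 = 10080.

10080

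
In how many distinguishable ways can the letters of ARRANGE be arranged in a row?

Letter multiplicities in ARRANGE: A×2, E×1, G×1, N×1, R×2.
The number of distinct arrangements is 7!/(2!·2!) = 5040/4 = 1260.

1260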